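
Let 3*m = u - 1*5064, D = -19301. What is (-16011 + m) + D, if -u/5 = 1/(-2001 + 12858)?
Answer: -1205127005/32571 ≈ -37000.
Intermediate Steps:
u = -5/10857 (u = -5/(-2001 + 12858) = -5/10857 ≈ -0.00046053)
m = -54979853/32571 (m = (-5/10857 - 1*5064)/3 = (-5/10857 - 5064)/3 = (1/3)*(-54979853/10857) = -54979853/32571 ≈ -1688.0)
(-16011 + m) + D = (-16011 - 54979853/32571) - 19301 = -576474134/32571 - 19301 = -1205127005/32571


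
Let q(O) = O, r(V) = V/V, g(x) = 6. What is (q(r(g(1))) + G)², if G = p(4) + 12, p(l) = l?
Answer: 289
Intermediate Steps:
r(V) = 1
G = 16 (G = 4 + 12 = 16)
(q(r(g(1))) + G)² = (1 + 16)² = 17² = 289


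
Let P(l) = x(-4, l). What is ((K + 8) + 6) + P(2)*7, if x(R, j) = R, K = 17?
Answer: 3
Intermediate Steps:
P(l) = -4
((K + 8) + 6) + P(2)*7 = ((17 + 8) + 6) - 4*7 = (25 + 6) - 28 = 31 - 28 = 3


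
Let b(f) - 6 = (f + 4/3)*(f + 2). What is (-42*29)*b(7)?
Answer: -98658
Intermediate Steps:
b(f) = 6 + (2 + f)*(4/3 + f) (b(f) = 6 + (f + 4/3)*(f + 2) = 6 + (f + 4*(⅓))*(2 + f) = 6 + (f + 4/3)*(2 + f) = 6 + (4/3 + f)*(2 + f) = 6 + (2 + f)*(4/3 + f))
(-42*29)*b(7) = (-42*29)*(26/3 + 7² + (10/3)*7) = -1218*(26/3 + 49 + 70/3) = -1218*81 = -98658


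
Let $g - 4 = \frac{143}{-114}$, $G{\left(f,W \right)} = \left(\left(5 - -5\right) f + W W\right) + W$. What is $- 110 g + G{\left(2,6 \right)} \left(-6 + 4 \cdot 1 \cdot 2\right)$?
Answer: $- \frac{10147}{57} \approx -178.02$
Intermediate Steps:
$G{\left(f,W \right)} = W + W^{2} + 10 f$ ($G{\left(f,W \right)} = \left(\left(5 + 5\right) f + W^{2}\right) + W = \left(10 f + W^{2}\right) + W = \left(W^{2} + 10 f\right) + W = W + W^{2} + 10 f$)
$g = \frac{313}{114}$ ($g = 4 + \frac{143}{-114} = 4 + 143 \left(- \frac{1}{114}\right) = 4 - \frac{143}{114} = \frac{313}{114} \approx 2.7456$)
$- 110 g + G{\left(2,6 \right)} \left(-6 + 4 \cdot 1 \cdot 2\right) = \left(-110\right) \frac{313}{114} + \left(6 + 6^{2} + 10 \cdot 2\right) \left(-6 + 4 \cdot 1 \cdot 2\right) = - \frac{17215}{57} + \left(6 + 36 + 20\right) \left(-6 + 4 \cdot 2\right) = - \frac{17215}{57} + 62 \left(-6 + 8\right) = - \frac{17215}{57} + 62 \cdot 2 = - \frac{17215}{57} + 124 = - \frac{10147}{57}$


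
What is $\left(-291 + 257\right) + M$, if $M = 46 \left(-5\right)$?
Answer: $-264$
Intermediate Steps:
$M = -230$
$\left(-291 + 257\right) + M = \left(-291 + 257\right) - 230 = -34 - 230 = -264$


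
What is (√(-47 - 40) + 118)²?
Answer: (118 + I*√87)² ≈ 13837.0 + 2201.3*I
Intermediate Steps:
(√(-47 - 40) + 118)² = (√(-87) + 118)² = (I*√87 + 118)² = (118 + I*√87)²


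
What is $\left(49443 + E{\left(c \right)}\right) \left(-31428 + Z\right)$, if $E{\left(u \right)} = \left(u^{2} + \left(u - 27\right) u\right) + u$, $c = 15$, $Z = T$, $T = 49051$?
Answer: $872391369$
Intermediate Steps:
$Z = 49051$
$E{\left(u \right)} = u + u^{2} + u \left(-27 + u\right)$ ($E{\left(u \right)} = \left(u^{2} + \left(u - 27\right) u\right) + u = \left(u^{2} + \left(-27 + u\right) u\right) + u = \left(u^{2} + u \left(-27 + u\right)\right) + u = u + u^{2} + u \left(-27 + u\right)$)
$\left(49443 + E{\left(c \right)}\right) \left(-31428 + Z\right) = \left(49443 + 2 \cdot 15 \left(-13 + 15\right)\right) \left(-31428 + 49051\right) = \left(49443 + 2 \cdot 15 \cdot 2\right) 17623 = \left(49443 + 60\right) 17623 = 49503 \cdot 17623 = 872391369$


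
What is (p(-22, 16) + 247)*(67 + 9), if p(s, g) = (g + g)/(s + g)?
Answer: 55100/3 ≈ 18367.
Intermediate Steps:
p(s, g) = 2*g/(g + s) (p(s, g) = (2*g)/(g + s) = 2*g/(g + s))
(p(-22, 16) + 247)*(67 + 9) = (2*16/(16 - 22) + 247)*(67 + 9) = (2*16/(-6) + 247)*76 = (2*16*(-⅙) + 247)*76 = (-16/3 + 247)*76 = (725/3)*76 = 55100/3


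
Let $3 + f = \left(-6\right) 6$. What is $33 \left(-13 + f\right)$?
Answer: $-1716$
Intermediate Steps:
$f = -39$ ($f = -3 - 36 = -39$)
$33 \left(-13 + f\right) = 33 \left(-13 - 39\right) = 33 \left(-52\right) = -1716$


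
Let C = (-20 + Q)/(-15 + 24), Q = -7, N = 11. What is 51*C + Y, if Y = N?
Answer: -142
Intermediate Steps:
Y = 11
C = -3 (C = (-20 - 7)/(-15 + 24) = -27/9 = -27*1/9 = -3)
51*C + Y = 51*(-3) + 11 = -153 + 11 = -142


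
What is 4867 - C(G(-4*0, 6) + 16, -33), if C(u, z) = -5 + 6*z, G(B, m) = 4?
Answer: 5070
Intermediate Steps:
4867 - C(G(-4*0, 6) + 16, -33) = 4867 - (-5 + 6*(-33)) = 4867 - (-5 - 198) = 4867 - 1*(-203) = 4867 + 203 = 5070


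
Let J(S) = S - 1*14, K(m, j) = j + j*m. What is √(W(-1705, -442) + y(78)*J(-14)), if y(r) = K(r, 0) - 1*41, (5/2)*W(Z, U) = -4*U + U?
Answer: 2*√10490/5 ≈ 40.968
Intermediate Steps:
J(S) = -14 + S (J(S) = S - 14 = -14 + S)
W(Z, U) = -6*U/5 (W(Z, U) = 2*(-4*U + U)/5 = 2*(-3*U)/5 = -6*U/5)
y(r) = -41 (y(r) = 0*(1 + r) - 1*41 = 0 - 41 = -41)
√(W(-1705, -442) + y(78)*J(-14)) = √(-6/5*(-442) - 41*(-14 - 14)) = √(2652/5 - 41*(-28)) = √(2652/5 + 1148) = √(8392/5) = 2*√10490/5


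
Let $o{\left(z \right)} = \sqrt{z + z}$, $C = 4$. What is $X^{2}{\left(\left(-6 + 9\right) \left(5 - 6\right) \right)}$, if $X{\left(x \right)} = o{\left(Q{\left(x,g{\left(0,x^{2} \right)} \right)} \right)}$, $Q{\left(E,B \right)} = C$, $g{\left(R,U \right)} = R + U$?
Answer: $8$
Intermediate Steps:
$Q{\left(E,B \right)} = 4$
$o{\left(z \right)} = \sqrt{2} \sqrt{z}$ ($o{\left(z \right)} = \sqrt{2 z} = \sqrt{2} \sqrt{z}$)
$X{\left(x \right)} = 2 \sqrt{2}$ ($X{\left(x \right)} = \sqrt{2} \sqrt{4} = \sqrt{2} \cdot 2 = 2 \sqrt{2}$)
$X^{2}{\left(\left(-6 + 9\right) \left(5 - 6\right) \right)} = \left(2 \sqrt{2}\right)^{2} = 8$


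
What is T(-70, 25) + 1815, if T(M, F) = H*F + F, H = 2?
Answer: 1890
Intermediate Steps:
T(M, F) = 3*F (T(M, F) = 2*F + F = 3*F)
T(-70, 25) + 1815 = 3*25 + 1815 = 75 + 1815 = 1890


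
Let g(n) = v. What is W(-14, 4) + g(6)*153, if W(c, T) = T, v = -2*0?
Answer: 4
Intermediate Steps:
v = 0
g(n) = 0
W(-14, 4) + g(6)*153 = 4 + 0*153 = 4 + 0 = 4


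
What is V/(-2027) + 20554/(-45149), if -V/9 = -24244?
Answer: -9892994162/91517023 ≈ -108.10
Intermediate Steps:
V = 218196 (V = -9*(-24244) = 218196)
V/(-2027) + 20554/(-45149) = 218196/(-2027) + 20554/(-45149) = 218196*(-1/2027) + 20554*(-1/45149) = -218196/2027 - 20554/45149 = -9892994162/91517023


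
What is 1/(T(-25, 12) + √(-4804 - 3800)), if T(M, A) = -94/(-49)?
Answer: 2303/10333520 - 7203*I*√239/10333520 ≈ 0.00022287 - 0.010776*I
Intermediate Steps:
T(M, A) = 94/49 (T(M, A) = -94*(-1/49) = 94/49)
1/(T(-25, 12) + √(-4804 - 3800)) = 1/(94/49 + √(-4804 - 3800)) = 1/(94/49 + √(-8604)) = 1/(94/49 + 6*I*√239)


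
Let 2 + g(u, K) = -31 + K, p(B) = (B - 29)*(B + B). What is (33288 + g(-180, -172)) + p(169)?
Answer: 80403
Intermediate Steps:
p(B) = 2*B*(-29 + B) (p(B) = (-29 + B)*(2*B) = 2*B*(-29 + B))
g(u, K) = -33 + K (g(u, K) = -2 + (-31 + K) = -33 + K)
(33288 + g(-180, -172)) + p(169) = (33288 + (-33 - 172)) + 2*169*(-29 + 169) = (33288 - 205) + 2*169*140 = 33083 + 47320 = 80403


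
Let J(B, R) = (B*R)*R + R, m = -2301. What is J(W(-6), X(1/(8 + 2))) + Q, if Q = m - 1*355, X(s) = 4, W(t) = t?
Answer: -2748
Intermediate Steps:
J(B, R) = R + B*R**2 (J(B, R) = B*R**2 + R = R + B*R**2)
Q = -2656 (Q = -2301 - 1*355 = -2301 - 355 = -2656)
J(W(-6), X(1/(8 + 2))) + Q = 4*(1 - 6*4) - 2656 = 4*(1 - 24) - 2656 = 4*(-23) - 2656 = -92 - 2656 = -2748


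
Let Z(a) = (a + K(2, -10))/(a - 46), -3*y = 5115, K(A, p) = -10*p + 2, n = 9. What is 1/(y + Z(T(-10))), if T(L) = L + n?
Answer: -47/80236 ≈ -0.00058577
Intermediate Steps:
T(L) = 9 + L (T(L) = L + 9 = 9 + L)
K(A, p) = 2 - 10*p
y = -1705 (y = -⅓*5115 = -1705)
Z(a) = (102 + a)/(-46 + a) (Z(a) = (a + (2 - 10*(-10)))/(a - 46) = (a + (2 + 100))/(-46 + a) = (a + 102)/(-46 + a) = (102 + a)/(-46 + a))
1/(y + Z(T(-10))) = 1/(-1705 + (102 + (9 - 10))/(-46 + (9 - 10))) = 1/(-1705 + (102 - 1)/(-46 - 1)) = 1/(-1705 + 101/(-47)) = 1/(-1705 - 1/47*101) = 1/(-1705 - 101/47) = 1/(-80236/47) = -47/80236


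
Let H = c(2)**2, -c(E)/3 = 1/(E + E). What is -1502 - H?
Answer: -24041/16 ≈ -1502.6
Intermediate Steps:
c(E) = -3/(2*E) (c(E) = -3/(E + E) = -3*1/(2*E) = -3/(2*E))
H = 9/16 (H = (-3/2/2)**2 = (-3/2*1/2)**2 = (-3/4)**2 = 9/16 ≈ 0.56250)
-1502 - H = -1502 - 1*9/16 = -1502 - 9/16 = -24041/16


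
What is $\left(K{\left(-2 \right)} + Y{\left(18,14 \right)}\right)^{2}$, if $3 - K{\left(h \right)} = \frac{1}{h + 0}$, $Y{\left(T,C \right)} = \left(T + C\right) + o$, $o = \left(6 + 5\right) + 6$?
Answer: $\frac{11025}{4} \approx 2756.3$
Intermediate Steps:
$o = 17$ ($o = 11 + 6 = 17$)
$Y{\left(T,C \right)} = 17 + C + T$ ($Y{\left(T,C \right)} = \left(T + C\right) + 17 = \left(C + T\right) + 17 = 17 + C + T$)
$K{\left(h \right)} = 3 - \frac{1}{h}$ ($K{\left(h \right)} = 3 - \frac{1}{h + 0} = 3 - \frac{1}{h}$)
$\left(K{\left(-2 \right)} + Y{\left(18,14 \right)}\right)^{2} = \left(\left(3 - \frac{1}{-2}\right) + \left(17 + 14 + 18\right)\right)^{2} = \left(\left(3 - - \frac{1}{2}\right) + 49\right)^{2} = \left(\left(3 + \frac{1}{2}\right) + 49\right)^{2} = \left(\frac{7}{2} + 49\right)^{2} = \left(\frac{105}{2}\right)^{2} = \frac{11025}{4}$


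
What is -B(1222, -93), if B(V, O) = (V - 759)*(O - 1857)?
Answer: 902850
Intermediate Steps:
B(V, O) = (-1857 + O)*(-759 + V) (B(V, O) = (-759 + V)*(-1857 + O) = (-1857 + O)*(-759 + V))
-B(1222, -93) = -(1409463 - 1857*1222 - 759*(-93) - 93*1222) = -(1409463 - 2269254 + 70587 - 113646) = -1*(-902850) = 902850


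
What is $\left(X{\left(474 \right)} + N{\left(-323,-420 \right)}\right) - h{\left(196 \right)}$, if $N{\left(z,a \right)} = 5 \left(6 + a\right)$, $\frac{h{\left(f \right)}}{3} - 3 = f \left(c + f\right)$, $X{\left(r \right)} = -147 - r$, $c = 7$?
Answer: $-122064$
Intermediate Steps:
$h{\left(f \right)} = 9 + 3 f \left(7 + f\right)$
$N{\left(z,a \right)} = 30 + 5 a$
$\left(X{\left(474 \right)} + N{\left(-323,-420 \right)}\right) - h{\left(196 \right)} = \left(\left(-147 - 474\right) + \left(30 + 5 \left(-420\right)\right)\right) - \left(9 + 3 \cdot 196^{2} + 21 \cdot 196\right) = \left(\left(-147 - 474\right) + \left(30 - 2100\right)\right) - \left(9 + 3 \cdot 38416 + 4116\right) = \left(-621 - 2070\right) - \left(9 + 115248 + 4116\right) = -2691 - 119373 = -122064$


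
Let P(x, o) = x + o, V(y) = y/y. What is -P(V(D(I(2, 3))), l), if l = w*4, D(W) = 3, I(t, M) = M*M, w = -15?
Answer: 59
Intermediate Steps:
I(t, M) = M²
l = -60 (l = -15*4 = -60)
V(y) = 1
P(x, o) = o + x
-P(V(D(I(2, 3))), l) = -(-60 + 1) = -1*(-59) = 59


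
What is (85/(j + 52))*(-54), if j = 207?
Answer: -4590/259 ≈ -17.722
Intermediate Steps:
(85/(j + 52))*(-54) = (85/(207 + 52))*(-54) = (85/259)*(-54) = -4590/259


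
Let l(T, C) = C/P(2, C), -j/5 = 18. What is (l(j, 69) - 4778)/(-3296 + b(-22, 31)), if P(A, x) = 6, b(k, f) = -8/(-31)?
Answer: 295523/204336 ≈ 1.4463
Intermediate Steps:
b(k, f) = 8/31 (b(k, f) = -8*(-1/31) = 8/31)
j = -90 (j = -5*18 = -90)
l(T, C) = C/6
(l(j, 69) - 4778)/(-3296 + b(-22, 31)) = ((1/6)*69 - 4778)/(-3296 + 8/31) = (23/2 - 4778)/(-102168/31) = -9533/2*(-31/102168) = 295523/204336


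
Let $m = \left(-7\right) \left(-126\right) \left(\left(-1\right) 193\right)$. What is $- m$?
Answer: $170226$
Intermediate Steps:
$m = -170226$ ($m = 882 \left(-193\right) = -170226$)
$- m = \left(-1\right) \left(-170226\right) = 170226$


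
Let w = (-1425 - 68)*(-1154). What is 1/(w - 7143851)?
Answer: -1/5420929 ≈ -1.8447e-7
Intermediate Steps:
w = 1722922 (w = -1493*(-1154) = 1722922)
1/(w - 7143851) = 1/(1722922 - 7143851) = 1/(-5420929) = -1/5420929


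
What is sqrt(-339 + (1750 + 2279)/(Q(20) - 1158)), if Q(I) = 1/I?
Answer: I*sqrt(183685168479)/23159 ≈ 18.506*I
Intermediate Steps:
sqrt(-339 + (1750 + 2279)/(Q(20) - 1158)) = sqrt(-339 + (1750 + 2279)/(1/20 - 1158)) = sqrt(-339 + 4029/(1/20 - 1158)) = sqrt(-339 + 4029/(-23159/20)) = sqrt(-339 + 4029*(-20/23159)) = sqrt(-339 - 80580/23159) = sqrt(-7931481/23159) = I*sqrt(183685168479)/23159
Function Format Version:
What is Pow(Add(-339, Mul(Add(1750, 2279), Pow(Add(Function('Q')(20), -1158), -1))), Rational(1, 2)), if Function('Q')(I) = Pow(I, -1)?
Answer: Mul(Rational(1, 23159), I, Pow(183685168479, Rational(1, 2))) ≈ Mul(18.506, I)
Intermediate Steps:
Pow(Add(-339, Mul(Add(1750, 2279), Pow(Add(Function('Q')(20), -1158), -1))), Rational(1, 2)) = Pow(Add(-339, Mul(Add(1750, 2279), Pow(Add(Pow(20, -1), -1158), -1))), Rational(1, 2)) = Pow(Add(-339, Mul(4029, Pow(Add(Rational(1, 20), -1158), -1))), Rational(1, 2)) = Pow(Add(-339, Mul(4029, Pow(Rational(-23159, 20), -1))), Rational(1, 2)) = Pow(Add(-339, Mul(4029, Rational(-20, 23159))), Rational(1, 2)) = Pow(Add(-339, Rational(-80580, 23159)), Rational(1, 2)) = Pow(Rational(-7931481, 23159), Rational(1, 2)) = Mul(Rational(1, 23159), I, Pow(183685168479, Rational(1, 2)))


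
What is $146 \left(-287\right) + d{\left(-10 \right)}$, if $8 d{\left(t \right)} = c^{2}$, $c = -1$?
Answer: $- \frac{335215}{8} \approx -41902.0$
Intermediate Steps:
$d{\left(t \right)} = \frac{1}{8}$ ($d{\left(t \right)} = \frac{\left(-1\right)^{2}}{8} = \frac{1}{8} \cdot 1 = \frac{1}{8}$)
$146 \left(-287\right) + d{\left(-10 \right)} = 146 \left(-287\right) + \frac{1}{8} = -41902 + \frac{1}{8} = - \frac{335215}{8}$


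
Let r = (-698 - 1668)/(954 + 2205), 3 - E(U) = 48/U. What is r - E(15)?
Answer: -667/1215 ≈ -0.54897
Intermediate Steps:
E(U) = 3 - 48/U
r = -182/243 (r = -2366/3159 = -2366*1/3159 = -182/243 ≈ -0.74897)
r - E(15) = -182/243 - (3 - 48/15) = -182/243 - (3 - 48*1/15) = -182/243 - (3 - 16/5) = -182/243 - 1*(-1/5) = -182/243 + 1/5 = -667/1215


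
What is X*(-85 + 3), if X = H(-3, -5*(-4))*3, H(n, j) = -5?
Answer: 1230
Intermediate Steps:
X = -15 (X = -5*3 = -15)
X*(-85 + 3) = -15*(-85 + 3) = -15*(-82) = 1230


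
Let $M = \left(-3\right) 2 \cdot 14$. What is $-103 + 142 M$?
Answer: $-12031$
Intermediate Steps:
$M = -84$ ($M = \left(-6\right) 14 = -84$)
$-103 + 142 M = -103 + 142 \left(-84\right) = -103 - 11928 = -12031$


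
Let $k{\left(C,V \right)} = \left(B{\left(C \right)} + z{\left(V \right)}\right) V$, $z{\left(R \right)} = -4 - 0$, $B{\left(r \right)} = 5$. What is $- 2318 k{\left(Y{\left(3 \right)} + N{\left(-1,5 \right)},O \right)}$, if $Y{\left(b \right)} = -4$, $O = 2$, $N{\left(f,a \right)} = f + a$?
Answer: $-4636$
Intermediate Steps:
$N{\left(f,a \right)} = a + f$
$z{\left(R \right)} = -4$ ($z{\left(R \right)} = -4 + 0 = -4$)
$k{\left(C,V \right)} = V$ ($k{\left(C,V \right)} = \left(5 - 4\right) V = 1 V = V$)
$- 2318 k{\left(Y{\left(3 \right)} + N{\left(-1,5 \right)},O \right)} = \left(-2318\right) 2 = -4636$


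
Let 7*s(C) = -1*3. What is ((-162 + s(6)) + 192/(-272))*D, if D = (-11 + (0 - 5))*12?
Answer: 3727296/119 ≈ 31322.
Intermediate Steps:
D = -192 (D = (-11 - 5)*12 = -16*12 = -192)
s(C) = -3/7 (s(C) = (-1*3)/7 = (⅐)*(-3) = -3/7)
((-162 + s(6)) + 192/(-272))*D = ((-162 - 3/7) + 192/(-272))*(-192) = (-1137/7 + 192*(-1/272))*(-192) = (-1137/7 - 12/17)*(-192) = -19413/119*(-192) = 3727296/119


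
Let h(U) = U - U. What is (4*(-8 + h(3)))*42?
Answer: -1344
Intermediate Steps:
h(U) = 0
(4*(-8 + h(3)))*42 = (4*(-8 + 0))*42 = (4*(-8))*42 = -32*42 = -1344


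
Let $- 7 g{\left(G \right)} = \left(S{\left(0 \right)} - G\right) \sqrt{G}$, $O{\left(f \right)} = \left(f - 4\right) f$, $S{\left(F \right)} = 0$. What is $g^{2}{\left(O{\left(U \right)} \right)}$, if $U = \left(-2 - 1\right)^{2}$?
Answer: $\frac{91125}{49} \approx 1859.7$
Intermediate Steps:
$U = 9$ ($U = \left(-3\right)^{2} = 9$)
$O{\left(f \right)} = f \left(-4 + f\right)$ ($O{\left(f \right)} = \left(-4 + f\right) f = f \left(-4 + f\right)$)
$g{\left(G \right)} = \frac{G^{\frac{3}{2}}}{7}$ ($g{\left(G \right)} = - \frac{\left(0 - G\right) \sqrt{G}}{7} = - \frac{- G \sqrt{G}}{7} = - \frac{\left(-1\right) G^{\frac{3}{2}}}{7} = \frac{G^{\frac{3}{2}}}{7}$)
$g^{2}{\left(O{\left(U \right)} \right)} = \left(\frac{\left(9 \left(-4 + 9\right)\right)^{\frac{3}{2}}}{7}\right)^{2} = \left(\frac{\left(9 \cdot 5\right)^{\frac{3}{2}}}{7}\right)^{2} = \left(\frac{45^{\frac{3}{2}}}{7}\right)^{2} = \left(\frac{135 \sqrt{5}}{7}\right)^{2} = \frac{91125}{49}$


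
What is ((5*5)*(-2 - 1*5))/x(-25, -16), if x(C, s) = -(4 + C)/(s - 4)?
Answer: 500/3 ≈ 166.67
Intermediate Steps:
x(C, s) = -(4 + C)/(-4 + s)
((5*5)*(-2 - 1*5))/x(-25, -16) = ((5*5)*(-2 - 1*5))/(((-4 - 1*(-25))/(-4 - 16))) = (25*(-2 - 5))/(((-4 + 25)/(-20))) = (25*(-7))/((-1/20*21)) = -175/(-21/20) = -175*(-20/21) = 500/3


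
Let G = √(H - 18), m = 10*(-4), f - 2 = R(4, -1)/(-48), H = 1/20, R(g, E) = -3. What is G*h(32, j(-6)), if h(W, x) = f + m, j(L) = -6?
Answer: -607*I*√1795/160 ≈ -160.73*I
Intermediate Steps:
H = 1/20 ≈ 0.050000
f = 33/16 (f = 2 - 3/(-48) = 2 - 3*(-1/48) = 2 + 1/16 = 33/16 ≈ 2.0625)
m = -40
h(W, x) = -607/16 (h(W, x) = 33/16 - 40 = -607/16)
G = I*√1795/10 (G = √(1/20 - 18) = √(-359/20) = I*√1795/10 ≈ 4.2367*I)
G*h(32, j(-6)) = (I*√1795/10)*(-607/16) = -607*I*√1795/160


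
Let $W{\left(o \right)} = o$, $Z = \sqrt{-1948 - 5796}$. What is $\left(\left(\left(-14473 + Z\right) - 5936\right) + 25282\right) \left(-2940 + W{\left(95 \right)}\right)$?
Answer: $-13863685 - 250360 i \approx -1.3864 \cdot 10^{7} - 2.5036 \cdot 10^{5} i$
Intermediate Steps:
$Z = 88 i$ ($Z = \sqrt{-7744} = 88 i \approx 88.0 i$)
$\left(\left(\left(-14473 + Z\right) - 5936\right) + 25282\right) \left(-2940 + W{\left(95 \right)}\right) = \left(\left(\left(-14473 + 88 i\right) - 5936\right) + 25282\right) \left(-2940 + 95\right) = \left(\left(-20409 + 88 i\right) + 25282\right) \left(-2845\right) = \left(4873 + 88 i\right) \left(-2845\right) = -13863685 - 250360 i$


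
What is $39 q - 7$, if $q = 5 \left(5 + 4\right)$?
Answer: $1748$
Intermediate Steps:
$q = 45$ ($q = 5 \cdot 9 = 45$)
$39 q - 7 = 39 \cdot 45 - 7 = 1755 - 7 = 1748$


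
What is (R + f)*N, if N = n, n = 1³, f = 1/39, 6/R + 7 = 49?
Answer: 46/273 ≈ 0.16850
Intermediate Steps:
R = ⅐ (R = 6/(-7 + 49) = 6/42 = 6*(1/42) = ⅐ ≈ 0.14286)
f = 1/39 ≈ 0.025641
n = 1
N = 1
(R + f)*N = (⅐ + 1/39)*1 = (46/273)*1 = 46/273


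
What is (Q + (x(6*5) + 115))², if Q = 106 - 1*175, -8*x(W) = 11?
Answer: 127449/64 ≈ 1991.4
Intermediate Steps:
x(W) = -11/8 (x(W) = -⅛*11 = -11/8)
Q = -69 (Q = 106 - 175 = -69)
(Q + (x(6*5) + 115))² = (-69 + (-11/8 + 115))² = (-69 + 909/8)² = (357/8)² = 127449/64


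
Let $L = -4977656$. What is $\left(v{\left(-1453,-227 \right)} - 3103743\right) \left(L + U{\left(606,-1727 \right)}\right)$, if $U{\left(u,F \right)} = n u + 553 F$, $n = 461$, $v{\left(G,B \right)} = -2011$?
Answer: $17557824309034$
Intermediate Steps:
$U{\left(u,F \right)} = 461 u + 553 F$
$\left(v{\left(-1453,-227 \right)} - 3103743\right) \left(L + U{\left(606,-1727 \right)}\right) = \left(-2011 - 3103743\right) \left(-4977656 + \left(461 \cdot 606 + 553 \left(-1727\right)\right)\right) = - 3105754 \left(-4977656 + \left(279366 - 955031\right)\right) = - 3105754 \left(-4977656 - 675665\right) = \left(-3105754\right) \left(-5653321\right) = 17557824309034$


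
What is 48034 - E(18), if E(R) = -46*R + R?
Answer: 48844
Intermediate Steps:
E(R) = -45*R
48034 - E(18) = 48034 - (-45)*18 = 48034 - 1*(-810) = 48034 + 810 = 48844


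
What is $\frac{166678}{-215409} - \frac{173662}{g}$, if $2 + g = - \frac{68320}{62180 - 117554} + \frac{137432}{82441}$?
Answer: $- \frac{42693282017636105983}{221459452150845} \approx -1.9278 \cdot 10^{5}$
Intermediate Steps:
$g = \frac{2056176410}{2282543967}$ ($g = -2 + \left(- \frac{68320}{62180 - 117554} + \frac{137432}{82441}\right) = -2 + \left(- \frac{68320}{62180 - 117554} + 137432 \cdot \frac{1}{82441}\right) = -2 + \left(- \frac{68320}{-55374} + \frac{137432}{82441}\right) = -2 + \left(\left(-68320\right) \left(- \frac{1}{55374}\right) + \frac{137432}{82441}\right) = -2 + \left(\frac{34160}{27687} + \frac{137432}{82441}\right) = -2 + \frac{6621264344}{2282543967} = \frac{2056176410}{2282543967} \approx 0.90083$)
$\frac{166678}{-215409} - \frac{173662}{g} = \frac{166678}{-215409} - \frac{173662}{\frac{2056176410}{2282543967}} = 166678 \left(- \frac{1}{215409}\right) - \frac{198195575198577}{1028088205} = - \frac{166678}{215409} - \frac{198195575198577}{1028088205} = - \frac{42693282017636105983}{221459452150845}$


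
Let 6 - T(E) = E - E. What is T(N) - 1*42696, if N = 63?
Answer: -42690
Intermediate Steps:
T(E) = 6 (T(E) = 6 - (E - E) = 6 - 1*0 = 6 + 0 = 6)
T(N) - 1*42696 = 6 - 1*42696 = 6 - 42696 = -42690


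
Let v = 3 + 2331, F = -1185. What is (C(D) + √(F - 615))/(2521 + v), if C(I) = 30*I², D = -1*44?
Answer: 11616/971 + 6*I*√2/971 ≈ 11.963 + 0.0087387*I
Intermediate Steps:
D = -44
v = 2334
(C(D) + √(F - 615))/(2521 + v) = (30*(-44)² + √(-1185 - 615))/(2521 + 2334) = (30*1936 + √(-1800))/4855 = (58080 + 30*I*√2)*(1/4855) = 11616/971 + 6*I*√2/971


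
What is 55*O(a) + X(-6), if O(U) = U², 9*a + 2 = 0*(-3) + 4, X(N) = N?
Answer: -266/81 ≈ -3.2840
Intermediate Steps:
a = 2/9 (a = -2/9 + (0*(-3) + 4)/9 = -2/9 + (0 + 4)/9 = -2/9 + (⅑)*4 = -2/9 + 4/9 = 2/9 ≈ 0.22222)
55*O(a) + X(-6) = 55*(2/9)² - 6 = 55*(4/81) - 6 = 220/81 - 6 = -266/81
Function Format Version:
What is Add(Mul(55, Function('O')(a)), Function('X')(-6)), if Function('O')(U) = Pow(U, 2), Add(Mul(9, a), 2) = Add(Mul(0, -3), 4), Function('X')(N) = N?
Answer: Rational(-266, 81) ≈ -3.2840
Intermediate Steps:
a = Rational(2, 9) (a = Add(Rational(-2, 9), Mul(Rational(1, 9), Add(Mul(0, -3), 4))) = Add(Rational(-2, 9), Mul(Rational(1, 9), Add(0, 4))) = Add(Rational(-2, 9), Mul(Rational(1, 9), 4)) = Add(Rational(-2, 9), Rational(4, 9)) = Rational(2, 9) ≈ 0.22222)
Add(Mul(55, Function('O')(a)), Function('X')(-6)) = Add(Mul(55, Pow(Rational(2, 9), 2)), -6) = Add(Mul(55, Rational(4, 81)), -6) = Add(Rational(220, 81), -6) = Rational(-266, 81)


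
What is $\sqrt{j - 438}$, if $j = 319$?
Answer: $i \sqrt{119} \approx 10.909 i$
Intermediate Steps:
$\sqrt{j - 438} = \sqrt{319 - 438} = \sqrt{-119} = i \sqrt{119}$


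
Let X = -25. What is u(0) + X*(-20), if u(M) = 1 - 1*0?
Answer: 501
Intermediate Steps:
u(M) = 1 (u(M) = 1 + 0 = 1)
u(0) + X*(-20) = 1 - 25*(-20) = 1 + 500 = 501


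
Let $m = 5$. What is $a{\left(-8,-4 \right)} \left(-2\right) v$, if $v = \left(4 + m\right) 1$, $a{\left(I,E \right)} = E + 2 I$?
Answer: $360$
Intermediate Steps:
$v = 9$ ($v = \left(4 + 5\right) 1 = 9 \cdot 1 = 9$)
$a{\left(-8,-4 \right)} \left(-2\right) v = \left(-4 + 2 \left(-8\right)\right) \left(-2\right) 9 = \left(-4 - 16\right) \left(-2\right) 9 = \left(-20\right) \left(-2\right) 9 = 40 \cdot 9 = 360$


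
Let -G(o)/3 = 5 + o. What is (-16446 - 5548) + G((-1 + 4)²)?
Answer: -22036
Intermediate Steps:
G(o) = -15 - 3*o (G(o) = -3*(5 + o) = -15 - 3*o)
(-16446 - 5548) + G((-1 + 4)²) = (-16446 - 5548) + (-15 - 3*(-1 + 4)²) = -21994 + (-15 - 3*3²) = -21994 + (-15 - 3*9) = -21994 + (-15 - 27) = -21994 - 42 = -22036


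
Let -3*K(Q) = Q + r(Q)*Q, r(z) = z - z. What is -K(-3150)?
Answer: -1050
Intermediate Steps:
r(z) = 0
K(Q) = -Q/3 (K(Q) = -(Q + 0*Q)/3 = -(Q + 0)/3 = -Q/3)
-K(-3150) = -(-1)*(-3150)/3 = -1*1050 = -1050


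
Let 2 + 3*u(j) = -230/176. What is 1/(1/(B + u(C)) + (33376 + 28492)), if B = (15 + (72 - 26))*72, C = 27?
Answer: 386399/23905733420 ≈ 1.6163e-5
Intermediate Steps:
u(j) = -97/88 (u(j) = -⅔ + (-230/176)/3 = -⅔ + (-230*1/176)/3 = -⅔ + (⅓)*(-115/88) = -⅔ - 115/264 = -97/88)
B = 4392 (B = (15 + 46)*72 = 61*72 = 4392)
1/(1/(B + u(C)) + (33376 + 28492)) = 1/(1/(4392 - 97/88) + (33376 + 28492)) = 1/(1/(386399/88) + 61868) = 1/(88/386399 + 61868) = 1/(23905733420/386399) = 386399/23905733420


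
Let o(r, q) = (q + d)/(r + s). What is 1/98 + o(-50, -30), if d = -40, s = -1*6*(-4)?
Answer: 3443/1274 ≈ 2.7025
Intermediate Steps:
s = 24 (s = -6*(-4) = 24)
o(r, q) = (-40 + q)/(24 + r) (o(r, q) = (q - 40)/(r + 24) = (-40 + q)/(24 + r))
1/98 + o(-50, -30) = 1/98 + (-40 - 30)/(24 - 50) = 1/98 - 70/(-26) = 1/98 - 1/26*(-70) = 1/98 + 35/13 = 3443/1274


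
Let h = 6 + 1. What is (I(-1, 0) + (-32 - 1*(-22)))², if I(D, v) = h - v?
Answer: 9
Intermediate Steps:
h = 7
I(D, v) = 7 - v
(I(-1, 0) + (-32 - 1*(-22)))² = ((7 - 1*0) + (-32 - 1*(-22)))² = ((7 + 0) + (-32 + 22))² = (7 - 10)² = (-3)² = 9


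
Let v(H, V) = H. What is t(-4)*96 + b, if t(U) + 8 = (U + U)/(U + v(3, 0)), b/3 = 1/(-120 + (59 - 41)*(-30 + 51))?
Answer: 1/86 ≈ 0.011628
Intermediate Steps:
b = 1/86 (b = 3/(-120 + (59 - 41)*(-30 + 51)) = 3/(-120 + 18*21) = 3/(-120 + 378) = 3/258 = 3*(1/258) = 1/86 ≈ 0.011628)
t(U) = -8 + 2*U/(3 + U) (t(U) = -8 + (U + U)/(U + 3) = -8 + (2*U)/(3 + U) = -8 + 2*U/(3 + U))
t(-4)*96 + b = (6*(-4 - 1*(-4))/(3 - 4))*96 + 1/86 = (6*(-4 + 4)/(-1))*96 + 1/86 = (6*(-1)*0)*96 + 1/86 = 0*96 + 1/86 = 0 + 1/86 = 1/86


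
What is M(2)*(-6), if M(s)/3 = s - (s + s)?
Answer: 36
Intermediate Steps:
M(s) = -3*s (M(s) = 3*(s - (s + s)) = 3*(s - 2*s) = 3*(-s) = -3*s)
M(2)*(-6) = -3*2*(-6) = -6*(-6) = 36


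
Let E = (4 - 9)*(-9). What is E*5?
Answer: 225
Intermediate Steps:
E = 45 (E = -5*(-9) = 45)
E*5 = 45*5 = 225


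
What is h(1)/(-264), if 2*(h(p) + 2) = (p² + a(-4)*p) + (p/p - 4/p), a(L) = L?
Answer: 5/264 ≈ 0.018939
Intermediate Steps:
h(p) = -3/2 + p²/2 - 2*p - 2/p (h(p) = -2 + ((p² - 4*p) + (p/p - 4/p))/2 = -2 + ((p² - 4*p) + (1 - 4/p))/2 = -2 + (1 + p² - 4*p - 4/p)/2 = -2 + (½ + p²/2 - 2*p - 2/p) = -3/2 + p²/2 - 2*p - 2/p)
h(1)/(-264) = ((½)*(-4 + 1*(-3 + 1² - 4*1))/1)/(-264) = ((½)*1*(-4 + 1*(-3 + 1 - 4)))*(-1/264) = ((½)*1*(-4 + 1*(-6)))*(-1/264) = ((½)*1*(-4 - 6))*(-1/264) = ((½)*1*(-10))*(-1/264) = -5*(-1/264) = 5/264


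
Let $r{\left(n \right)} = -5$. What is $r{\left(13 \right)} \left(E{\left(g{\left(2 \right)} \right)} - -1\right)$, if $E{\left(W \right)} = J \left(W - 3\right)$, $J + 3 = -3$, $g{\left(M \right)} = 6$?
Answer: $85$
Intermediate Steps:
$J = -6$ ($J = -3 - 3 = -6$)
$E{\left(W \right)} = 18 - 6 W$ ($E{\left(W \right)} = - 6 \left(W - 3\right) = - 6 \left(-3 + W\right) = 18 - 6 W$)
$r{\left(13 \right)} \left(E{\left(g{\left(2 \right)} \right)} - -1\right) = - 5 \left(\left(18 - 36\right) - -1\right) = - 5 \left(\left(18 - 36\right) + \left(-49 + 50\right)\right) = - 5 \left(-18 + 1\right) = \left(-5\right) \left(-17\right) = 85$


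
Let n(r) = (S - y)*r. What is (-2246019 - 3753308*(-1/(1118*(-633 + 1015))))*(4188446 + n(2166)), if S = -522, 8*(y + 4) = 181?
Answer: -55661378217180803/8213 ≈ -6.7772e+12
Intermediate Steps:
y = 149/8 (y = -4 + (⅛)*181 = -4 + 181/8 = 149/8 ≈ 18.625)
n(r) = -4325*r/8 (n(r) = (-522 - 1*149/8)*r = (-522 - 149/8)*r = -4325*r/8)
(-2246019 - 3753308*(-1/(1118*(-633 + 1015))))*(4188446 + n(2166)) = (-2246019 - 3753308*(-1/(1118*(-633 + 1015))))*(4188446 - 4325/8*2166) = (-2246019 - 3753308/((-1118*382)))*(4188446 - 4683975/4) = (-2246019 - 3753308/(-427076))*(12069809/4) = (-2246019 - 3753308*(-1/427076))*(12069809/4) = (-2246019 + 72179/8213)*(12069809/4) = -18446481868/8213*12069809/4 = -55661378217180803/8213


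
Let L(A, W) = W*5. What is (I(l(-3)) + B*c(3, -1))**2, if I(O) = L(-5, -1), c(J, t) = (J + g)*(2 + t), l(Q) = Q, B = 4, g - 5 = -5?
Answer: 49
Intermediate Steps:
g = 0 (g = 5 - 5 = 0)
c(J, t) = J*(2 + t) (c(J, t) = (J + 0)*(2 + t) = J*(2 + t))
L(A, W) = 5*W
I(O) = -5 (I(O) = 5*(-1) = -5)
(I(l(-3)) + B*c(3, -1))**2 = (-5 + 4*(3*(2 - 1)))**2 = (-5 + 4*(3*1))**2 = (-5 + 4*3)**2 = (-5 + 12)**2 = 7**2 = 49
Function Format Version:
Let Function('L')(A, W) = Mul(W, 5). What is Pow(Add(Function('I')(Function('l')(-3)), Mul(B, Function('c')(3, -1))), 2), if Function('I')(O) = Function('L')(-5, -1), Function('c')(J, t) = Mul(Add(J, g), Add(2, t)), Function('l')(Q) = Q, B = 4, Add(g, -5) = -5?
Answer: 49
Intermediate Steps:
g = 0 (g = Add(5, -5) = 0)
Function('c')(J, t) = Mul(J, Add(2, t)) (Function('c')(J, t) = Mul(Add(J, 0), Add(2, t)) = Mul(J, Add(2, t)))
Function('L')(A, W) = Mul(5, W)
Function('I')(O) = -5 (Function('I')(O) = Mul(5, -1) = -5)
Pow(Add(Function('I')(Function('l')(-3)), Mul(B, Function('c')(3, -1))), 2) = Pow(Add(-5, Mul(4, Mul(3, Add(2, -1)))), 2) = Pow(Add(-5, Mul(4, Mul(3, 1))), 2) = Pow(Add(-5, Mul(4, 3)), 2) = Pow(Add(-5, 12), 2) = Pow(7, 2) = 49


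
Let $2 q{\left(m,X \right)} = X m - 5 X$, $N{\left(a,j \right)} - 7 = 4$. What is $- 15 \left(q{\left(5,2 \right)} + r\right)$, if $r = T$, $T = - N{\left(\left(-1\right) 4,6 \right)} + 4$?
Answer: $105$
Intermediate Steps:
$N{\left(a,j \right)} = 11$ ($N{\left(a,j \right)} = 7 + 4 = 11$)
$q{\left(m,X \right)} = - \frac{5 X}{2} + \frac{X m}{2}$ ($q{\left(m,X \right)} = \frac{X m - 5 X}{2} = \frac{- 5 X + X m}{2} = - \frac{5 X}{2} + \frac{X m}{2}$)
$T = -7$ ($T = \left(-1\right) 11 + 4 = -11 + 4 = -7$)
$r = -7$
$- 15 \left(q{\left(5,2 \right)} + r\right) = - 15 \left(\frac{1}{2} \cdot 2 \left(-5 + 5\right) - 7\right) = - 15 \left(\frac{1}{2} \cdot 2 \cdot 0 - 7\right) = - 15 \left(0 - 7\right) = \left(-15\right) \left(-7\right) = 105$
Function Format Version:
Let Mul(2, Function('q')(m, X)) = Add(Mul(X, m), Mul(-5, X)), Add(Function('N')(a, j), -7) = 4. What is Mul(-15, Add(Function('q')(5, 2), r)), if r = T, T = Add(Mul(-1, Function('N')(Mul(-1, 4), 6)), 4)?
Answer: 105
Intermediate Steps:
Function('N')(a, j) = 11 (Function('N')(a, j) = Add(7, 4) = 11)
Function('q')(m, X) = Add(Mul(Rational(-5, 2), X), Mul(Rational(1, 2), X, m)) (Function('q')(m, X) = Mul(Rational(1, 2), Add(Mul(X, m), Mul(-5, X))) = Mul(Rational(1, 2), Add(Mul(-5, X), Mul(X, m))) = Add(Mul(Rational(-5, 2), X), Mul(Rational(1, 2), X, m)))
T = -7 (T = Add(Mul(-1, 11), 4) = Add(-11, 4) = -7)
r = -7
Mul(-15, Add(Function('q')(5, 2), r)) = Mul(-15, Add(Mul(Rational(1, 2), 2, Add(-5, 5)), -7)) = Mul(-15, Add(Mul(Rational(1, 2), 2, 0), -7)) = Mul(-15, Add(0, -7)) = Mul(-15, -7) = 105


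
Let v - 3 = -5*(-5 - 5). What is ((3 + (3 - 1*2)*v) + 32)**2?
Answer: 7744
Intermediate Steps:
v = 53 (v = 3 - 5*(-5 - 5) = 3 - 5*(-10) = 3 + 50 = 53)
((3 + (3 - 1*2)*v) + 32)**2 = ((3 + (3 - 1*2)*53) + 32)**2 = ((3 + (3 - 2)*53) + 32)**2 = ((3 + 1*53) + 32)**2 = ((3 + 53) + 32)**2 = (56 + 32)**2 = 88**2 = 7744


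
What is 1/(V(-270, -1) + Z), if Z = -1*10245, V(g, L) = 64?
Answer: -1/10181 ≈ -9.8222e-5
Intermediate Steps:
Z = -10245
1/(V(-270, -1) + Z) = 1/(64 - 10245) = 1/(-10181) = -1/10181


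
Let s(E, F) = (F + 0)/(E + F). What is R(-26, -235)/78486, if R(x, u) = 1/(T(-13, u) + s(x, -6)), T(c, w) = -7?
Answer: -8/4277487 ≈ -1.8703e-6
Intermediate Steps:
s(E, F) = F/(E + F)
R(x, u) = 1/(-7 - 6/(-6 + x)) (R(x, u) = 1/(-7 - 6/(x - 6)) = 1/(-7 - 6/(-6 + x)))
R(-26, -235)/78486 = ((6 - 1*(-26))/(-36 + 7*(-26)))/78486 = ((6 + 26)/(-36 - 182))*(1/78486) = (32/(-218))*(1/78486) = -1/218*32*(1/78486) = -16/109*1/78486 = -8/4277487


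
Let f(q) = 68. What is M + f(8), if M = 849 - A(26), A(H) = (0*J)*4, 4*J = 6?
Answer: 917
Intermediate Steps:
J = 3/2 (J = (1/4)*6 = 3/2 ≈ 1.5000)
A(H) = 0 (A(H) = (0*(3/2))*4 = 0*4 = 0)
M = 849 (M = 849 - 1*0 = 849 + 0 = 849)
M + f(8) = 849 + 68 = 917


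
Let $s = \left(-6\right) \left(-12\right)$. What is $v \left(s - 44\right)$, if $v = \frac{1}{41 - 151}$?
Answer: $- \frac{14}{55} \approx -0.25455$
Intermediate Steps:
$s = 72$
$v = - \frac{1}{110}$ ($v = \frac{1}{-110} = - \frac{1}{110} \approx -0.0090909$)
$v \left(s - 44\right) = - \frac{72 - 44}{110} = \left(- \frac{1}{110}\right) 28 = - \frac{14}{55}$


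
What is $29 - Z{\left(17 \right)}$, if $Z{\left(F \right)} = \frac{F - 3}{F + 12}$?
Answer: $\frac{827}{29} \approx 28.517$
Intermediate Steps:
$Z{\left(F \right)} = \frac{-3 + F}{12 + F}$
$29 - Z{\left(17 \right)} = 29 - \frac{-3 + 17}{12 + 17} = 29 - \frac{1}{29} \cdot 14 = 29 - \frac{14}{29} = \frac{827}{29}$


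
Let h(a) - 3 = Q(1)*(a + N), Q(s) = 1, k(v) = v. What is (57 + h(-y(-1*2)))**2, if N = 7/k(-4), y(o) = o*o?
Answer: 47089/16 ≈ 2943.1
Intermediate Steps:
y(o) = o**2
N = -7/4 (N = 7/(-4) = 7*(-1/4) = -7/4 ≈ -1.7500)
h(a) = 5/4 + a (h(a) = 3 + 1*(a - 7/4) = 3 + 1*(-7/4 + a) = 3 + (-7/4 + a) = 5/4 + a)
(57 + h(-y(-1*2)))**2 = (57 + (5/4 - (-1*2)**2))**2 = (57 + (5/4 - 1*(-2)**2))**2 = (57 + (5/4 - 1*4))**2 = (57 + (5/4 - 4))**2 = (57 - 11/4)**2 = (217/4)**2 = 47089/16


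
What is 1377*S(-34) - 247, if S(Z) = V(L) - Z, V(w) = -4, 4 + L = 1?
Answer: 41063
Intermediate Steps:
L = -3 (L = -4 + 1 = -3)
S(Z) = -4 - Z
1377*S(-34) - 247 = 1377*(-4 - 1*(-34)) - 247 = 1377*(-4 + 34) - 247 = 1377*30 - 247 = 41310 - 247 = 41063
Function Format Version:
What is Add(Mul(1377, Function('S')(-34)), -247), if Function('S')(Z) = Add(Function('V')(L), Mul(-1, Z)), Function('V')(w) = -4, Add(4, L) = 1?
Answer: 41063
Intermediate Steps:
L = -3 (L = Add(-4, 1) = -3)
Function('S')(Z) = Add(-4, Mul(-1, Z))
Add(Mul(1377, Function('S')(-34)), -247) = Add(Mul(1377, Add(-4, Mul(-1, -34))), -247) = Add(Mul(1377, Add(-4, 34)), -247) = Add(Mul(1377, 30), -247) = Add(41310, -247) = 41063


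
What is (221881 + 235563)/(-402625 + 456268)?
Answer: 457444/53643 ≈ 8.5276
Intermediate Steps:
(221881 + 235563)/(-402625 + 456268) = 457444/53643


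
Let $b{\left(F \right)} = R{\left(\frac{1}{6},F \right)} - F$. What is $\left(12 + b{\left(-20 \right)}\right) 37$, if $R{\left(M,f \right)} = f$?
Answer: $444$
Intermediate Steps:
$b{\left(F \right)} = 0$ ($b{\left(F \right)} = F - F = 0$)
$\left(12 + b{\left(-20 \right)}\right) 37 = \left(12 + 0\right) 37 = 12 \cdot 37 = 444$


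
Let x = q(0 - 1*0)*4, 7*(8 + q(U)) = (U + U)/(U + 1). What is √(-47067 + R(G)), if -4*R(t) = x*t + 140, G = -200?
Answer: I*√48702 ≈ 220.69*I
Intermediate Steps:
q(U) = -8 + 2*U/(7*(1 + U)) (q(U) = -8 + ((U + U)/(U + 1))/7 = -8 + ((2*U)/(1 + U))/7 = -8 + (2*U/(1 + U))/7 = -8 + 2*U/(7*(1 + U)))
x = -32 (x = (2*(-28 - 27*(0 - 1*0))/(7*(1 + (0 - 1*0))))*4 = (2*(-28 - 27*(0 + 0))/(7*(1 + (0 + 0))))*4 = (2*(-28 - 27*0)/(7*(1 + 0)))*4 = ((2/7)*(-28 + 0)/1)*4 = ((2/7)*1*(-28))*4 = -8*4 = -32)
R(t) = -35 + 8*t (R(t) = -(-32*t + 140)/4 = -(140 - 32*t)/4 = -35 + 8*t)
√(-47067 + R(G)) = √(-47067 + (-35 + 8*(-200))) = √(-47067 + (-35 - 1600)) = √(-47067 - 1635) = √(-48702) = I*√48702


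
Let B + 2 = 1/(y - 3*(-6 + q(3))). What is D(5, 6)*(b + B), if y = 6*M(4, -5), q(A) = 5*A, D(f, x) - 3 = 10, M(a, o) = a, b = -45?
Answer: -1846/3 ≈ -615.33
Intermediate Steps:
D(f, x) = 13 (D(f, x) = 3 + 10 = 13)
y = 24 (y = 6*4 = 24)
B = -7/3 (B = -2 + 1/(24 - 3*(-6 + 5*3)) = -2 + 1/(24 - 3*(-6 + 15)) = -2 + 1/(24 - 3*9) = -2 + 1/(24 - 27) = -2 + 1/(-3) = -2 - ⅓ = -7/3 ≈ -2.3333)
D(5, 6)*(b + B) = 13*(-45 - 7/3) = 13*(-142/3) = -1846/3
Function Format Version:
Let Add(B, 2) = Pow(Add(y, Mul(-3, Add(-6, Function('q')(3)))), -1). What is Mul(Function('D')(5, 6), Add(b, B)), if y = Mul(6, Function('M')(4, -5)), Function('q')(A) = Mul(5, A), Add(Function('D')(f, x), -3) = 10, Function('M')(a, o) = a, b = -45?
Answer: Rational(-1846, 3) ≈ -615.33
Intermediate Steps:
Function('D')(f, x) = 13 (Function('D')(f, x) = Add(3, 10) = 13)
y = 24 (y = Mul(6, 4) = 24)
B = Rational(-7, 3) (B = Add(-2, Pow(Add(24, Mul(-3, Add(-6, Mul(5, 3)))), -1)) = Add(-2, Pow(Add(24, Mul(-3, Add(-6, 15))), -1)) = Add(-2, Pow(Add(24, Mul(-3, 9)), -1)) = Add(-2, Pow(Add(24, -27), -1)) = Add(-2, Pow(-3, -1)) = Add(-2, Rational(-1, 3)) = Rational(-7, 3) ≈ -2.3333)
Mul(Function('D')(5, 6), Add(b, B)) = Mul(13, Add(-45, Rational(-7, 3))) = Mul(13, Rational(-142, 3)) = Rational(-1846, 3)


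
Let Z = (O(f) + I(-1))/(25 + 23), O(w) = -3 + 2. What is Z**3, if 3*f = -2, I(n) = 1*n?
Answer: -1/13824 ≈ -7.2338e-5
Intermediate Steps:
I(n) = n
f = -2/3 (f = (1/3)*(-2) = -2/3 ≈ -0.66667)
O(w) = -1
Z = -1/24 (Z = (-1 - 1)/(25 + 23) = -2/48 = -2*1/48 = -1/24 ≈ -0.041667)
Z**3 = (-1/24)**3 = -1/13824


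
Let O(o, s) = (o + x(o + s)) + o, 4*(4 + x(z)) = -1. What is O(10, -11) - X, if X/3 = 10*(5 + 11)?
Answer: -1857/4 ≈ -464.25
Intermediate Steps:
x(z) = -17/4 (x(z) = -4 + (¼)*(-1) = -4 - ¼ = -17/4)
O(o, s) = -17/4 + 2*o (O(o, s) = (o - 17/4) + o = (-17/4 + o) + o = -17/4 + 2*o)
X = 480 (X = 3*(10*(5 + 11)) = 3*(10*16) = 3*160 = 480)
O(10, -11) - X = (-17/4 + 2*10) - 1*480 = (-17/4 + 20) - 480 = 63/4 - 480 = -1857/4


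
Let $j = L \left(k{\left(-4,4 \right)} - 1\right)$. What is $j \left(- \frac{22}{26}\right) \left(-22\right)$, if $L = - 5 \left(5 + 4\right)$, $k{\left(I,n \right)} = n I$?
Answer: $\frac{185130}{13} \approx 14241.0$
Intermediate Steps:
$k{\left(I,n \right)} = I n$
$L = -45$ ($L = \left(-5\right) 9 = -45$)
$j = 765$ ($j = - 45 \left(\left(-4\right) 4 - 1\right) = - 45 \left(-16 - 1\right) = \left(-45\right) \left(-17\right) = 765$)
$j \left(- \frac{22}{26}\right) \left(-22\right) = 765 \left(- \frac{22}{26}\right) \left(-22\right) = 765 \left(\left(-22\right) \frac{1}{26}\right) \left(-22\right) = 765 \left(- \frac{11}{13}\right) \left(-22\right) = \left(- \frac{8415}{13}\right) \left(-22\right) = \frac{185130}{13}$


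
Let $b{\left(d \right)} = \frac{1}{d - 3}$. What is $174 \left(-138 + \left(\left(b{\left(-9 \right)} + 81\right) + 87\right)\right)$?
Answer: $\frac{10411}{2} \approx 5205.5$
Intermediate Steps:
$b{\left(d \right)} = \frac{1}{-3 + d}$
$174 \left(-138 + \left(\left(b{\left(-9 \right)} + 81\right) + 87\right)\right) = 174 \left(-138 + \left(\left(\frac{1}{-3 - 9} + 81\right) + 87\right)\right) = 174 \left(-138 + \left(\left(\frac{1}{-12} + 81\right) + 87\right)\right) = 174 \left(-138 + \left(\left(- \frac{1}{12} + 81\right) + 87\right)\right) = 174 \left(-138 + \left(\frac{971}{12} + 87\right)\right) = 174 \left(-138 + \frac{2015}{12}\right) = 174 \cdot \frac{359}{12} = \frac{10411}{2}$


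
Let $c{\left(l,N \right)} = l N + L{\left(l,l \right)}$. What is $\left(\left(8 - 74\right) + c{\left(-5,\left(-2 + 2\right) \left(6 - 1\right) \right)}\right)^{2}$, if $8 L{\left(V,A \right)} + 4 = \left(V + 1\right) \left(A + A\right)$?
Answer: $\frac{15129}{4} \approx 3782.3$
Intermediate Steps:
$L{\left(V,A \right)} = - \frac{1}{2} + \frac{A \left(1 + V\right)}{4}$ ($L{\left(V,A \right)} = - \frac{1}{2} + \frac{\left(V + 1\right) \left(A + A\right)}{8} = - \frac{1}{2} + \frac{\left(1 + V\right) 2 A}{8} = - \frac{1}{2} + \frac{2 A \left(1 + V\right)}{8} = - \frac{1}{2} + \frac{A \left(1 + V\right)}{4}$)
$c{\left(l,N \right)} = - \frac{1}{2} + \frac{l}{4} + \frac{l^{2}}{4} + N l$ ($c{\left(l,N \right)} = l N + \left(- \frac{1}{2} + \frac{l}{4} + \frac{l l}{4}\right) = N l + \left(- \frac{1}{2} + \frac{l}{4} + \frac{l^{2}}{4}\right) = - \frac{1}{2} + \frac{l}{4} + \frac{l^{2}}{4} + N l$)
$\left(\left(8 - 74\right) + c{\left(-5,\left(-2 + 2\right) \left(6 - 1\right) \right)}\right)^{2} = \left(\left(8 - 74\right) + \left(- \frac{1}{2} + \frac{1}{4} \left(-5\right) + \frac{\left(-5\right)^{2}}{4} + \left(-2 + 2\right) \left(6 - 1\right) \left(-5\right)\right)\right)^{2} = \left(-66 + \left(- \frac{1}{2} - \frac{5}{4} + \frac{1}{4} \cdot 25 + 0 \cdot 5 \left(-5\right)\right)\right)^{2} = \left(-66 + \left(- \frac{1}{2} - \frac{5}{4} + \frac{25}{4} + 0 \left(-5\right)\right)\right)^{2} = \left(-66 + \left(- \frac{1}{2} - \frac{5}{4} + \frac{25}{4} + 0\right)\right)^{2} = \left(-66 + \frac{9}{2}\right)^{2} = \left(- \frac{123}{2}\right)^{2} = \frac{15129}{4}$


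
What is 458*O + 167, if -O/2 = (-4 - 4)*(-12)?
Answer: -87769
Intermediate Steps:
O = -192 (O = -2*(-4 - 4)*(-12) = -(-16)*(-12) = -2*96 = -192)
458*O + 167 = 458*(-192) + 167 = -87936 + 167 = -87769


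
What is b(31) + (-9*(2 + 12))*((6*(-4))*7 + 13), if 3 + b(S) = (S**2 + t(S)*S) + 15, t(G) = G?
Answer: 21464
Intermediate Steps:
b(S) = 12 + 2*S**2 (b(S) = -3 + ((S**2 + S*S) + 15) = -3 + ((S**2 + S**2) + 15) = -3 + (2*S**2 + 15) = -3 + (15 + 2*S**2) = 12 + 2*S**2)
b(31) + (-9*(2 + 12))*((6*(-4))*7 + 13) = (12 + 2*31**2) + (-9*(2 + 12))*((6*(-4))*7 + 13) = (12 + 2*961) + (-9*14)*(-24*7 + 13) = (12 + 1922) - 126*(-168 + 13) = 1934 - 126*(-155) = 1934 + 19530 = 21464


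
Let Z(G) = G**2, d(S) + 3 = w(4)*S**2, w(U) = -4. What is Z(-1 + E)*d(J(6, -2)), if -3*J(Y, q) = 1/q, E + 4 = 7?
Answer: -112/9 ≈ -12.444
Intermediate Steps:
E = 3 (E = -4 + 7 = 3)
J(Y, q) = -1/(3*q)
d(S) = -3 - 4*S**2
Z(-1 + E)*d(J(6, -2)) = (-1 + 3)**2*(-3 - 4*(-1/3/(-2))**2) = 2**2*(-3 - 4*(-1/3*(-1/2))**2) = 4*(-3 - 4*(1/6)**2) = 4*(-3 - 4*1/36) = 4*(-3 - 1/9) = 4*(-28/9) = -112/9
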